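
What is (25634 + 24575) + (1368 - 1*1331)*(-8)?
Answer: 49913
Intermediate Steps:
(25634 + 24575) + (1368 - 1*1331)*(-8) = 50209 + (1368 - 1331)*(-8) = 50209 + 37*(-8) = 50209 - 296 = 49913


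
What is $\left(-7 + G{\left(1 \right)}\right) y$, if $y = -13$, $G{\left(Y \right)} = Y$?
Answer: $78$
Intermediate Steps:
$\left(-7 + G{\left(1 \right)}\right) y = \left(-7 + 1\right) \left(-13\right) = \left(-6\right) \left(-13\right) = 78$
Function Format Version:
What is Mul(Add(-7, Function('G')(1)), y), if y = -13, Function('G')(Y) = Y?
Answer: 78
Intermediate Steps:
Mul(Add(-7, Function('G')(1)), y) = Mul(Add(-7, 1), -13) = Mul(-6, -13) = 78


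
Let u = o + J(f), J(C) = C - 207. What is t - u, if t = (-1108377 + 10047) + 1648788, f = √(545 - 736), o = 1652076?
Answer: -1101411 - I*√191 ≈ -1.1014e+6 - 13.82*I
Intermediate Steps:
f = I*√191 (f = √(-191) = I*√191 ≈ 13.82*I)
J(C) = -207 + C
u = 1651869 + I*√191 (u = 1652076 + (-207 + I*√191) = 1651869 + I*√191 ≈ 1.6519e+6 + 13.82*I)
t = 550458 (t = -1098330 + 1648788 = 550458)
t - u = 550458 - (1651869 + I*√191) = 550458 + (-1651869 - I*√191) = -1101411 - I*√191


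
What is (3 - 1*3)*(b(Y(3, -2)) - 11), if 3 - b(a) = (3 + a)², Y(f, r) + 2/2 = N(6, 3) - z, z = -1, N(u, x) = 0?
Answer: 0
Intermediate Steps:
Y(f, r) = 0 (Y(f, r) = -1 + (0 - 1*(-1)) = -1 + (0 + 1) = -1 + 1 = 0)
b(a) = 3 - (3 + a)²
(3 - 1*3)*(b(Y(3, -2)) - 11) = (3 - 1*3)*((3 - (3 + 0)²) - 11) = (3 - 3)*((3 - 1*3²) - 11) = 0*((3 - 1*9) - 11) = 0*((3 - 9) - 11) = 0*(-6 - 11) = 0*(-17) = 0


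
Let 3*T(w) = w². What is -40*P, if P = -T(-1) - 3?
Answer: 400/3 ≈ 133.33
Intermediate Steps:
T(w) = w²/3
P = -10/3 (P = -(-1)²/3 - 3 = -1/3 - 3 = -1*⅓ - 3 = -⅓ - 3 = -10/3 ≈ -3.3333)
-40*P = -40*(-10/3) = 400/3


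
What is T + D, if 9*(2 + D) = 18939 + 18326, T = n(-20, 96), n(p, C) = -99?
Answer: 36356/9 ≈ 4039.6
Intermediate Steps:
T = -99
D = 37247/9 (D = -2 + (18939 + 18326)/9 = -2 + (⅑)*37265 = -2 + 37265/9 = 37247/9 ≈ 4138.6)
T + D = -99 + 37247/9 = 36356/9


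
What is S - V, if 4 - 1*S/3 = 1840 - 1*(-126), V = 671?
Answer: -6557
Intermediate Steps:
S = -5886 (S = 12 - 3*(1840 - 1*(-126)) = 12 - 3*(1840 + 126) = 12 - 3*1966 = 12 - 5898 = -5886)
S - V = -5886 - 1*671 = -5886 - 671 = -6557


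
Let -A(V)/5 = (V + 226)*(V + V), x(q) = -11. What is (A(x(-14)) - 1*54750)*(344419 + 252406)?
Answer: -18561257500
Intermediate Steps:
A(V) = -10*V*(226 + V) (A(V) = -5*(V + 226)*(V + V) = -5*(226 + V)*2*V = -10*V*(226 + V))
(A(x(-14)) - 1*54750)*(344419 + 252406) = (-10*(-11)*(226 - 11) - 1*54750)*(344419 + 252406) = (-10*(-11)*215 - 54750)*596825 = (23650 - 54750)*596825 = -31100*596825 = -18561257500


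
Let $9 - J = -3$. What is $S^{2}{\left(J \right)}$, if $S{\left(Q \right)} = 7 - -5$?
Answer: $144$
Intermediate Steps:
$J = 12$ ($J = 9 - -3 = 9 + 3 = 12$)
$S{\left(Q \right)} = 12$ ($S{\left(Q \right)} = 7 + 5 = 12$)
$S^{2}{\left(J \right)} = 12^{2} = 144$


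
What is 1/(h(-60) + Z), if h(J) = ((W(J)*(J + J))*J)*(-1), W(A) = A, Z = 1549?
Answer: 1/433549 ≈ 2.3065e-6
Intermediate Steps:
h(J) = -2*J**3 (h(J) = ((J*(J + J))*J)*(-1) = ((J*(2*J))*J)*(-1) = ((2*J**2)*J)*(-1) = (2*J**3)*(-1) = -2*J**3)
1/(h(-60) + Z) = 1/(-2*(-60)**3 + 1549) = 1/(-2*(-216000) + 1549) = 1/(432000 + 1549) = 1/433549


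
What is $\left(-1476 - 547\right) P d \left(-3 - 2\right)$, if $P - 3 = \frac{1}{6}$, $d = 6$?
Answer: $192185$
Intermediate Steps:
$P = \frac{19}{6}$ ($P = 3 + \frac{1}{6} = \frac{19}{6} \approx 3.1667$)
$\left(-1476 - 547\right) P d \left(-3 - 2\right) = \left(-1476 - 547\right) \frac{19 \cdot 6 \left(-3 - 2\right)}{6} = - 2023 \frac{19 \cdot 6 \left(-5\right)}{6} = - 2023 \cdot \frac{19}{6} \left(-30\right) = \left(-2023\right) \left(-95\right) = 192185$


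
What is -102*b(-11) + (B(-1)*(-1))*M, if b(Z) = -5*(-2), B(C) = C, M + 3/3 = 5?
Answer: -1016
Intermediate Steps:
M = 4 (M = -1 + 5 = 4)
b(Z) = 10
-102*b(-11) + (B(-1)*(-1))*M = -102*10 - 1*(-1)*4 = -1020 + 1*4 = -1020 + 4 = -1016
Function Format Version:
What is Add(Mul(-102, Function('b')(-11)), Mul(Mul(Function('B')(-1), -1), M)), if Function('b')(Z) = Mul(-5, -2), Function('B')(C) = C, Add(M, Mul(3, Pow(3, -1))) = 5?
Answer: -1016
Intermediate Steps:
M = 4 (M = Add(-1, 5) = 4)
Function('b')(Z) = 10
Add(Mul(-102, Function('b')(-11)), Mul(Mul(Function('B')(-1), -1), M)) = Add(Mul(-102, 10), Mul(Mul(-1, -1), 4)) = Add(-1020, Mul(1, 4)) = Add(-1020, 4) = -1016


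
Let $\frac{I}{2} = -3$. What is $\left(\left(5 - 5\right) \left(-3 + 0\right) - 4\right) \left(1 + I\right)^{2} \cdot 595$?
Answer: $-59500$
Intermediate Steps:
$I = -6$ ($I = 2 \left(-3\right) = -6$)
$\left(\left(5 - 5\right) \left(-3 + 0\right) - 4\right) \left(1 + I\right)^{2} \cdot 595 = \left(\left(5 - 5\right) \left(-3 + 0\right) - 4\right) \left(1 - 6\right)^{2} \cdot 595 = \left(0 \left(-3\right) - 4\right) \left(-5\right)^{2} \cdot 595 = \left(0 - 4\right) 25 \cdot 595 = \left(-4\right) 25 \cdot 595 = \left(-100\right) 595 = -59500$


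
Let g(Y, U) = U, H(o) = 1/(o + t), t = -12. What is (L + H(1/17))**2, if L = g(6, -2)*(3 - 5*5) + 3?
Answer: 90706576/41209 ≈ 2201.1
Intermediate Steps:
H(o) = 1/(-12 + o) (H(o) = 1/(o - 12) = 1/(-12 + o))
L = 47 (L = -2*(3 - 5*5) + 3 = -2*(3 - 25) + 3 = -2*(-22) + 3 = 44 + 3 = 47)
(L + H(1/17))**2 = (47 + 1/(-12 + 1/17))**2 = (47 + 1/(-203/17))**2 = (47 - 17/203)**2 = (9524/203)**2 = 90706576/41209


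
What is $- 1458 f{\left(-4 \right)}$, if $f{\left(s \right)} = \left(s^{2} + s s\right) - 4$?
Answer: $-40824$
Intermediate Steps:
$f{\left(s \right)} = -4 + 2 s^{2}$ ($f{\left(s \right)} = \left(s^{2} + s^{2}\right) - 4 = 2 s^{2} - 4 = -4 + 2 s^{2}$)
$- 1458 f{\left(-4 \right)} = - 1458 \left(-4 + 2 \left(-4\right)^{2}\right) = - 1458 \left(-4 + 2 \cdot 16\right) = - 1458 \left(-4 + 32\right) = \left(-1458\right) 28 = -40824$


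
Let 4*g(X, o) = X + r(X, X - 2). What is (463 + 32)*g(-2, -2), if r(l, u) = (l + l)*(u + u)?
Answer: 7425/2 ≈ 3712.5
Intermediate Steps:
r(l, u) = 4*l*u (r(l, u) = (2*l)*(2*u) = 4*l*u)
g(X, o) = X/4 + X*(-2 + X) (g(X, o) = (X + 4*X*(X - 2))/4 = (X + 4*X*(-2 + X))/4 = X/4 + X*(-2 + X))
(463 + 32)*g(-2, -2) = (463 + 32)*((¼)*(-2)*(-7 + 4*(-2))) = 495*((¼)*(-2)*(-7 - 8)) = 495*((¼)*(-2)*(-15)) = 495*(15/2) = 7425/2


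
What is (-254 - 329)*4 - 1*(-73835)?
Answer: 71503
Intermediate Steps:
(-254 - 329)*4 - 1*(-73835) = -583*4 + 73835 = -2332 + 73835 = 71503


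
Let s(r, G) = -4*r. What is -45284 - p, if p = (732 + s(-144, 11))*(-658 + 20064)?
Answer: -25428332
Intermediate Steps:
p = 25383048 (p = (732 - 4*(-144))*(-658 + 20064) = (732 + 576)*19406 = 1308*19406 = 25383048)
-45284 - p = -45284 - 1*25383048 = -45284 - 25383048 = -25428332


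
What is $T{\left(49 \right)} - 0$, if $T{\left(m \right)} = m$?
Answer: $49$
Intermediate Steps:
$T{\left(49 \right)} - 0 = 49 - 0 = 49 + 0 = 49$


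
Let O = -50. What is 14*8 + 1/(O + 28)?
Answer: 2463/22 ≈ 111.95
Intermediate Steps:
14*8 + 1/(O + 28) = 14*8 + 1/(-50 + 28) = 112 + 1/(-22) = 112 - 1/22 = 2463/22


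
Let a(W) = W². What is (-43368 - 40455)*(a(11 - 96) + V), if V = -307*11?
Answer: -322550904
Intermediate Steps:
V = -3377
(-43368 - 40455)*(a(11 - 96) + V) = (-43368 - 40455)*((11 - 96)² - 3377) = -83823*((-85)² - 3377) = -83823*(7225 - 3377) = -83823*3848 = -322550904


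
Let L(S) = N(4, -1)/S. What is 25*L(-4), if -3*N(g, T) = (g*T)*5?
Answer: -125/3 ≈ -41.667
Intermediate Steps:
N(g, T) = -5*T*g/3 (N(g, T) = -g*T*5/3 = -T*g*5/3 = -5*T*g/3)
L(S) = 20/(3*S) (L(S) = (-5/3*(-1)*4)/S = 20/(3*S))
25*L(-4) = 25*((20/3)/(-4)) = 25*((20/3)*(-¼)) = 25*(-5/3) = -125/3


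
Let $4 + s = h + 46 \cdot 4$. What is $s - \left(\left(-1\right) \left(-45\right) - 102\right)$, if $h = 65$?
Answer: $302$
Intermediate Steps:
$s = 245$ ($s = -4 + \left(65 + 46 \cdot 4\right) = -4 + \left(65 + 184\right) = -4 + 249 = 245$)
$s - \left(\left(-1\right) \left(-45\right) - 102\right) = 245 - \left(\left(-1\right) \left(-45\right) - 102\right) = 245 - \left(45 - 102\right) = 245 - -57 = 245 + 57 = 302$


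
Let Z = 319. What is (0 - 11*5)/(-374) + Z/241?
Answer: 12051/8194 ≈ 1.4707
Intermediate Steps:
(0 - 11*5)/(-374) + Z/241 = (0 - 11*5)/(-374) + 319/241 = (0 - 55)*(-1/374) + 319*(1/241) = -55*(-1/374) + 319/241 = 5/34 + 319/241 = 12051/8194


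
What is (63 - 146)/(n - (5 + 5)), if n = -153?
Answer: 83/163 ≈ 0.50920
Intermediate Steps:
(63 - 146)/(n - (5 + 5)) = (63 - 146)/(-153 - (5 + 5)) = -83/(-153 - 1*10) = -83/(-153 - 10) = -83/(-163) = -83*(-1/163) = 83/163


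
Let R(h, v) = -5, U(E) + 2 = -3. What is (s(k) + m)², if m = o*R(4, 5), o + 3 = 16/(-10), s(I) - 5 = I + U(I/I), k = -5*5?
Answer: 4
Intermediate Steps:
k = -25
U(E) = -5 (U(E) = -2 - 3 = -5)
s(I) = I (s(I) = 5 + (I - 5) = 5 + (-5 + I) = I)
o = -23/5 (o = -3 + 16/(-10) = -3 + 16*(-⅒) = -3 - 8/5 = -23/5 ≈ -4.6000)
m = 23 (m = -23/5*(-5) = 23)
(s(k) + m)² = (-25 + 23)² = (-2)² = 4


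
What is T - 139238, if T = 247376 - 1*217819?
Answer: -109681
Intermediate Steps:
T = 29557 (T = 247376 - 217819 = 29557)
T - 139238 = 29557 - 139238 = -109681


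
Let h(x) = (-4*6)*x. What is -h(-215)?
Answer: -5160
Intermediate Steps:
h(x) = -24*x
-h(-215) = -(-24)*(-215) = -1*5160 = -5160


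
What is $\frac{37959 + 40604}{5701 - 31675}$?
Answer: $- \frac{78563}{25974} \approx -3.0247$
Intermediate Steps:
$\frac{37959 + 40604}{5701 - 31675} = \frac{78563}{-25974} = 78563 \left(- \frac{1}{25974}\right) = - \frac{78563}{25974}$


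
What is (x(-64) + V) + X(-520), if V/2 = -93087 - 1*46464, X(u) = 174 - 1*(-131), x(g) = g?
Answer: -278861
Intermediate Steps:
X(u) = 305 (X(u) = 174 + 131 = 305)
V = -279102 (V = 2*(-93087 - 1*46464) = 2*(-93087 - 46464) = 2*(-139551) = -279102)
(x(-64) + V) + X(-520) = (-64 - 279102) + 305 = -279166 + 305 = -278861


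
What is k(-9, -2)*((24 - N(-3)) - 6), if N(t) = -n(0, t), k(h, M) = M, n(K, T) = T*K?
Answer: -36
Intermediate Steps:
n(K, T) = K*T
N(t) = 0 (N(t) = -0*t = -1*0 = 0)
k(-9, -2)*((24 - N(-3)) - 6) = -2*((24 - 1*0) - 6) = -2*((24 + 0) - 6) = -2*(24 - 6) = -2*18 = -36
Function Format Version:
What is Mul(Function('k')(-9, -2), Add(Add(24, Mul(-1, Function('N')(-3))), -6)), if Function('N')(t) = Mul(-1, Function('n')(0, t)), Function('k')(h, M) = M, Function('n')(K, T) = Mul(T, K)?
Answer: -36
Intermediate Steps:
Function('n')(K, T) = Mul(K, T)
Function('N')(t) = 0 (Function('N')(t) = Mul(-1, Mul(0, t)) = Mul(-1, 0) = 0)
Mul(Function('k')(-9, -2), Add(Add(24, Mul(-1, Function('N')(-3))), -6)) = Mul(-2, Add(Add(24, Mul(-1, 0)), -6)) = Mul(-2, Add(Add(24, 0), -6)) = Mul(-2, Add(24, -6)) = Mul(-2, 18) = -36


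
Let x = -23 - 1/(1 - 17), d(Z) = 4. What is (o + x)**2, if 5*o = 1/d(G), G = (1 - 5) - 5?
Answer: 3352561/6400 ≈ 523.84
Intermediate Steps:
G = -9 (G = -4 - 5 = -9)
x = -367/16 (x = -23 - 1/(-16) = -23 - 1*(-1/16) = -23 + 1/16 = -367/16 ≈ -22.938)
o = 1/20 (o = (1/5)/4 = (1/5)*(1/4) = 1/20 ≈ 0.050000)
(o + x)**2 = (1/20 - 367/16)**2 = (-1831/80)**2 = 3352561/6400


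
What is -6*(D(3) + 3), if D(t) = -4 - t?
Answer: 24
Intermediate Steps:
-6*(D(3) + 3) = -6*((-4 - 1*3) + 3) = -6*((-4 - 3) + 3) = -6*(-7 + 3) = -6*(-4) = 24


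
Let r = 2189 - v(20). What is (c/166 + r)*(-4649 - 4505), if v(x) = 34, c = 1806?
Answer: -1645596272/83 ≈ -1.9826e+7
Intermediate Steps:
r = 2155 (r = 2189 - 1*34 = 2189 - 34 = 2155)
(c/166 + r)*(-4649 - 4505) = (1806/166 + 2155)*(-4649 - 4505) = (1806*(1/166) + 2155)*(-9154) = (903/83 + 2155)*(-9154) = (179768/83)*(-9154) = -1645596272/83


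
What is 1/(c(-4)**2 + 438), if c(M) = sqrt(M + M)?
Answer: 1/430 ≈ 0.0023256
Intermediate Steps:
c(M) = sqrt(2)*sqrt(M) (c(M) = sqrt(2*M) = sqrt(2)*sqrt(M))
1/(c(-4)**2 + 438) = 1/((sqrt(2)*sqrt(-4))**2 + 438) = 1/((sqrt(2)*(2*I))**2 + 438) = 1/((2*I*sqrt(2))**2 + 438) = 1/(-8 + 438) = 1/430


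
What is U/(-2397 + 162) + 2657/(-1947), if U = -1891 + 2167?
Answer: -2158589/1450515 ≈ -1.4882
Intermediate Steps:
U = 276
U/(-2397 + 162) + 2657/(-1947) = 276/(-2397 + 162) + 2657/(-1947) = 276/(-2235) + 2657*(-1/1947) = 276*(-1/2235) - 2657/1947 = -92/745 - 2657/1947 = -2158589/1450515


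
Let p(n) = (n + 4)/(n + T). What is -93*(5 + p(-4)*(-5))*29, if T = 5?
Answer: -13485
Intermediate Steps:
p(n) = (4 + n)/(5 + n) (p(n) = (n + 4)/(n + 5) = (4 + n)/(5 + n))
-93*(5 + p(-4)*(-5))*29 = -93*(5 + ((4 - 4)/(5 - 4))*(-5))*29 = -93*(5 + (0/1)*(-5))*29 = -93*(5 + (1*0)*(-5))*29 = -93*(5 + 0*(-5))*29 = -93*(5 + 0)*29 = -93*5*29 = -465*29 = -13485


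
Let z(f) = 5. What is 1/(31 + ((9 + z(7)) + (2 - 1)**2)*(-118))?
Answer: -1/1739 ≈ -0.00057504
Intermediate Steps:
1/(31 + ((9 + z(7)) + (2 - 1)**2)*(-118)) = 1/(31 + ((9 + 5) + (2 - 1)**2)*(-118)) = 1/(31 + (14 + 1**2)*(-118)) = 1/(31 + (14 + 1)*(-118)) = 1/(31 + 15*(-118)) = 1/(31 - 1770) = 1/(-1739) = -1/1739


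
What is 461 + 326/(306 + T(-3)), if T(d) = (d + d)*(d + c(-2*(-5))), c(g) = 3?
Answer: 70696/153 ≈ 462.07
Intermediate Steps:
T(d) = 2*d*(3 + d) (T(d) = (d + d)*(d + 3) = (2*d)*(3 + d) = 2*d*(3 + d))
461 + 326/(306 + T(-3)) = 461 + 326/(306 + 2*(-3)*(3 - 3)) = 461 + 326/(306 + 2*(-3)*0) = 461 + 326/(306 + 0) = 461 + 326/306 = 461 + 326*(1/306) = 461 + 163/153 = 70696/153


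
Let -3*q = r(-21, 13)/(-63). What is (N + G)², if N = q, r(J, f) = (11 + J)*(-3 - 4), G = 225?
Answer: 37027225/729 ≈ 50792.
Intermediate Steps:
r(J, f) = -77 - 7*J (r(J, f) = (11 + J)*(-7) = -77 - 7*J)
q = 10/27 (q = -(-77 - 7*(-21))/(3*(-63)) = -(-77 + 147)*(-1)/(3*63) = -70*(-1)/(3*63) = -⅓*(-10/9) = 10/27 ≈ 0.37037)
N = 10/27 ≈ 0.37037
(N + G)² = (10/27 + 225)² = (6085/27)² = 37027225/729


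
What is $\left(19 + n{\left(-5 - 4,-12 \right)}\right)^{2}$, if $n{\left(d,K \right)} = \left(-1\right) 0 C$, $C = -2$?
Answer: $361$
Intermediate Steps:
$n{\left(d,K \right)} = 0$ ($n{\left(d,K \right)} = \left(-1\right) 0 \left(-2\right) = 0 \left(-2\right) = 0$)
$\left(19 + n{\left(-5 - 4,-12 \right)}\right)^{2} = \left(19 + 0\right)^{2} = 19^{2} = 361$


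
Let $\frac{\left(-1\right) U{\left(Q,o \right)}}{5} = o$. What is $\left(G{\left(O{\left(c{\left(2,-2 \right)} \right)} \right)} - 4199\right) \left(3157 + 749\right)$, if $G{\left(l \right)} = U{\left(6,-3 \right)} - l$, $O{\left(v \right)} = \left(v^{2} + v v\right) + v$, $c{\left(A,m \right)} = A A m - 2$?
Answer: $-17084844$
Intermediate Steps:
$c{\left(A,m \right)} = -2 + m A^{2}$ ($c{\left(A,m \right)} = A^{2} m - 2 = m A^{2} - 2 = -2 + m A^{2}$)
$U{\left(Q,o \right)} = - 5 o$
$O{\left(v \right)} = v + 2 v^{2}$ ($O{\left(v \right)} = \left(v^{2} + v^{2}\right) + v = 2 v^{2} + v = v + 2 v^{2}$)
$G{\left(l \right)} = 15 - l$ ($G{\left(l \right)} = \left(-5\right) \left(-3\right) - l = 15 - l$)
$\left(G{\left(O{\left(c{\left(2,-2 \right)} \right)} \right)} - 4199\right) \left(3157 + 749\right) = \left(\left(15 - \left(-2 - 2 \cdot 2^{2}\right) \left(1 + 2 \left(-2 - 2 \cdot 2^{2}\right)\right)\right) - 4199\right) \left(3157 + 749\right) = \left(\left(15 - \left(-2 - 8\right) \left(1 + 2 \left(-2 - 8\right)\right)\right) - 4199\right) 3906 = \left(\left(15 - - 10 \left(1 + 2 \left(-10\right)\right)\right) - 4199\right) 3906 = \left(\left(15 - - 10 \left(1 - 20\right)\right) - 4199\right) 3906 = \left(\left(15 - \left(-10\right) \left(-19\right)\right) - 4199\right) 3906 = \left(\left(15 - 190\right) - 4199\right) 3906 = \left(-175 - 4199\right) 3906 = \left(-4374\right) 3906 = -17084844$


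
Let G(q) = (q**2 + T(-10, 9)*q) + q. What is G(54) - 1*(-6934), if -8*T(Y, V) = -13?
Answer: 39967/4 ≈ 9991.8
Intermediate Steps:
T(Y, V) = 13/8 (T(Y, V) = -1/8*(-13) = 13/8)
G(q) = q**2 + 21*q/8 (G(q) = (q**2 + 13*q/8) + q = q**2 + 21*q/8)
G(54) - 1*(-6934) = (1/8)*54*(21 + 8*54) - 1*(-6934) = (1/8)*54*(21 + 432) + 6934 = (1/8)*54*453 + 6934 = 12231/4 + 6934 = 39967/4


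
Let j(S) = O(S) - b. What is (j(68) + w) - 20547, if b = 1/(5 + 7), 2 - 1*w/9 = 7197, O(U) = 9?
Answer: -1023517/12 ≈ -85293.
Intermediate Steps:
w = -64755 (w = 18 - 9*7197 = 18 - 64773 = -64755)
b = 1/12 ≈ 0.083333
j(S) = 107/12 (j(S) = 9 - 1*1/12 = 9 - 1/12 = 107/12)
(j(68) + w) - 20547 = (107/12 - 64755) - 20547 = -776953/12 - 20547 = -1023517/12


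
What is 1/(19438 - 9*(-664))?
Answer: 1/25414 ≈ 3.9348e-5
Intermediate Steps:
1/(19438 - 9*(-664)) = 1/(19438 + 5976) = 1/25414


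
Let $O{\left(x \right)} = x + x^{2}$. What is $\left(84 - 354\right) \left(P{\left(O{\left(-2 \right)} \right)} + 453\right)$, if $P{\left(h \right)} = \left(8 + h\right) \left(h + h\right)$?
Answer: $-133110$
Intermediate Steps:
$P{\left(h \right)} = 2 h \left(8 + h\right)$ ($P{\left(h \right)} = \left(8 + h\right) 2 h = 2 h \left(8 + h\right)$)
$\left(84 - 354\right) \left(P{\left(O{\left(-2 \right)} \right)} + 453\right) = \left(84 - 354\right) \left(2 \left(- 2 \left(1 - 2\right)\right) \left(8 - 2 \left(1 - 2\right)\right) + 453\right) = - 270 \left(2 \left(\left(-2\right) \left(-1\right)\right) \left(8 - -2\right) + 453\right) = - 270 \left(2 \cdot 2 \left(8 + 2\right) + 453\right) = - 270 \left(2 \cdot 2 \cdot 10 + 453\right) = - 270 \left(40 + 453\right) = \left(-270\right) 493 = -133110$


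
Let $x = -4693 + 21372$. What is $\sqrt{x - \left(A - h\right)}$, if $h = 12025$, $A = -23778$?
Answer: $\sqrt{52482} \approx 229.09$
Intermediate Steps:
$x = 16679$
$\sqrt{x - \left(A - h\right)} = \sqrt{16679 + \left(12025 - -23778\right)} = \sqrt{16679 + \left(12025 + 23778\right)} = \sqrt{16679 + 35803} = \sqrt{52482}$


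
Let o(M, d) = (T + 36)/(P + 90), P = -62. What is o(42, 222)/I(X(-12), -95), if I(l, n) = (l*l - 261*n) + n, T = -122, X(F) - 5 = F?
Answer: -43/346486 ≈ -0.00012410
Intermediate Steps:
X(F) = 5 + F
I(l, n) = l**2 - 260*n (I(l, n) = (l**2 - 261*n) + n = l**2 - 260*n)
o(M, d) = -43/14 (o(M, d) = (-122 + 36)/(-62 + 90) = -86/28 = -86*1/28 = -43/14)
o(42, 222)/I(X(-12), -95) = -43/(14*((5 - 12)**2 - 260*(-95))) = -43/(14*((-7)**2 + 24700)) = -43/(14*(49 + 24700)) = -43/14/24749 = -43/14*1/24749 = -43/346486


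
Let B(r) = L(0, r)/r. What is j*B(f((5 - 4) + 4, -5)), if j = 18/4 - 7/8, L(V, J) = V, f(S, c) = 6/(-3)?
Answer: 0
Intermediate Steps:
f(S, c) = -2 (f(S, c) = 6*(-1/3) = -2)
j = 29/8 (j = 18*(1/4) - 7*1/8 = 9/2 - 7/8 = 29/8 ≈ 3.6250)
B(r) = 0 (B(r) = 0/r = 0)
j*B(f((5 - 4) + 4, -5)) = (29/8)*0 = 0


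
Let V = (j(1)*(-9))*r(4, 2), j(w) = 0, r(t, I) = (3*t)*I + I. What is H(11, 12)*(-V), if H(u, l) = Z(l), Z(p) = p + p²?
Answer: 0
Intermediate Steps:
H(u, l) = l*(1 + l)
r(t, I) = I + 3*I*t (r(t, I) = 3*I*t + I = I + 3*I*t)
V = 0 (V = (0*(-9))*(2*(1 + 3*4)) = 0*(2*(1 + 12)) = 0*(2*13) = 0*26 = 0)
H(11, 12)*(-V) = (12*(1 + 12))*(-1*0) = (12*13)*0 = 156*0 = 0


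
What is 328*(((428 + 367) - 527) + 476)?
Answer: 244032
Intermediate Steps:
328*(((428 + 367) - 527) + 476) = 328*((795 - 527) + 476) = 328*(268 + 476) = 328*744 = 244032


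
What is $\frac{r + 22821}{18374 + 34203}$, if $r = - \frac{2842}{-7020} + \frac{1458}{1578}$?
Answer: $\frac{21067976383}{48535406010} \approx 0.43407$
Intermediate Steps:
$r = \frac{1226653}{923130}$ ($r = \left(-2842\right) \left(- \frac{1}{7020}\right) + 1458 \cdot \frac{1}{1578} = \frac{1421}{3510} + \frac{243}{263} = \frac{1226653}{923130} \approx 1.3288$)
$\frac{r + 22821}{18374 + 34203} = \frac{\frac{1226653}{923130} + 22821}{18374 + 34203} = \frac{21067976383}{923130 \cdot 52577} = \frac{21067976383}{923130} \cdot \frac{1}{52577} = \frac{21067976383}{48535406010}$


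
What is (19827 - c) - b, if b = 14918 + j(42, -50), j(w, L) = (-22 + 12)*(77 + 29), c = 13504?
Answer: -7535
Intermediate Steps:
j(w, L) = -1060 (j(w, L) = -10*106 = -1060)
b = 13858 (b = 14918 - 1060 = 13858)
(19827 - c) - b = (19827 - 1*13504) - 1*13858 = (19827 - 13504) - 13858 = 6323 - 13858 = -7535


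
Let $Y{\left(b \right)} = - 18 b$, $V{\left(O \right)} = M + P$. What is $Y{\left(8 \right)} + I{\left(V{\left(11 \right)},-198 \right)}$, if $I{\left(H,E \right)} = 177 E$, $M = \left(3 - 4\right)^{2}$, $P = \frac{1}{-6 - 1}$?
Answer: $-35190$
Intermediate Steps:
$P = - \frac{1}{7}$ ($P = \frac{1}{-7} = - \frac{1}{7} \approx -0.14286$)
$M = 1$ ($M = \left(-1\right)^{2} = 1$)
$V{\left(O \right)} = \frac{6}{7}$ ($V{\left(O \right)} = 1 - \frac{1}{7} = \frac{6}{7}$)
$Y{\left(8 \right)} + I{\left(V{\left(11 \right)},-198 \right)} = \left(-18\right) 8 + 177 \left(-198\right) = -144 - 35046 = -35190$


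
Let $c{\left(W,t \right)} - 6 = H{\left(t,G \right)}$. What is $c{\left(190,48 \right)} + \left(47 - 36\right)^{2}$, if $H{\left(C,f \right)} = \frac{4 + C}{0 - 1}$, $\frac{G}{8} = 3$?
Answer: $75$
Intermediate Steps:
$G = 24$ ($G = 8 \cdot 3 = 24$)
$H{\left(C,f \right)} = -4 - C$ ($H{\left(C,f \right)} = \frac{4 + C}{-1} = \left(4 + C\right) \left(-1\right) = -4 - C$)
$c{\left(W,t \right)} = 2 - t$ ($c{\left(W,t \right)} = 6 - \left(4 + t\right) = 2 - t$)
$c{\left(190,48 \right)} + \left(47 - 36\right)^{2} = \left(2 - 48\right) + \left(47 - 36\right)^{2} = \left(2 - 48\right) + 11^{2} = -46 + 121 = 75$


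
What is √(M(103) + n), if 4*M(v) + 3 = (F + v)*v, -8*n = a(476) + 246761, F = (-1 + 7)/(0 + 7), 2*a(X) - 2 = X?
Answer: I*√1381870/7 ≈ 167.93*I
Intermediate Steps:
a(X) = 1 + X/2
F = 6/7 ≈ 0.85714
n = -30875 (n = -((1 + (½)*476) + 246761)/8 = -((1 + 238) + 246761)/8 = -(239 + 246761)/8 = -⅛*247000 = -30875)
M(v) = -¾ + v*(6/7 + v)/4 (M(v) = -¾ + ((6/7 + v)*v)/4 = -¾ + (v*(6/7 + v))/4 = -¾ + v*(6/7 + v)/4)
√(M(103) + n) = √((-¾ + (¼)*103² + (3/14)*103) - 30875) = √((-¾ + (¼)*10609 + 309/14) - 30875) = √((-¾ + 10609/4 + 309/14) - 30875) = √(18715/7 - 30875) = √(-197410/7) = I*√1381870/7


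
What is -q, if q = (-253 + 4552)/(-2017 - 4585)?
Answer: 4299/6602 ≈ 0.65117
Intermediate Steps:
q = -4299/6602 (q = 4299/(-6602) = 4299*(-1/6602) = -4299/6602 ≈ -0.65117)
-q = -1*(-4299/6602) = 4299/6602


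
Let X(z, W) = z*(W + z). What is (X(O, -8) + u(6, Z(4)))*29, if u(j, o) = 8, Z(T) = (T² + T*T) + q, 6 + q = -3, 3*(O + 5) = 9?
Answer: 812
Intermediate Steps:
O = -2 (O = -5 + (⅓)*9 = -5 + 3 = -2)
q = -9 (q = -6 - 3 = -9)
Z(T) = -9 + 2*T² (Z(T) = (T² + T*T) - 9 = (T² + T²) - 9 = 2*T² - 9 = -9 + 2*T²)
(X(O, -8) + u(6, Z(4)))*29 = (-2*(-8 - 2) + 8)*29 = (-2*(-10) + 8)*29 = (20 + 8)*29 = 28*29 = 812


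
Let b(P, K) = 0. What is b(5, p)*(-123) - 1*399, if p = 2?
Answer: -399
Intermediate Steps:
b(5, p)*(-123) - 1*399 = 0*(-123) - 1*399 = 0 - 399 = -399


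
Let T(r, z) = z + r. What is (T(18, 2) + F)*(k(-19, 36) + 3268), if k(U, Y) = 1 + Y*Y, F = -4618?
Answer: -20989870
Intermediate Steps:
T(r, z) = r + z
k(U, Y) = 1 + Y**2
(T(18, 2) + F)*(k(-19, 36) + 3268) = ((18 + 2) - 4618)*((1 + 36**2) + 3268) = (20 - 4618)*((1 + 1296) + 3268) = -4598*(1297 + 3268) = -4598*4565 = -20989870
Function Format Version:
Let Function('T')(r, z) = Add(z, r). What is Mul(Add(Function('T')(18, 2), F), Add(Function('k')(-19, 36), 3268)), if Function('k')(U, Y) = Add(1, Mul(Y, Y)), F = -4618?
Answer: -20989870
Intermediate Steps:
Function('T')(r, z) = Add(r, z)
Function('k')(U, Y) = Add(1, Pow(Y, 2))
Mul(Add(Function('T')(18, 2), F), Add(Function('k')(-19, 36), 3268)) = Mul(Add(Add(18, 2), -4618), Add(Add(1, Pow(36, 2)), 3268)) = Mul(Add(20, -4618), Add(Add(1, 1296), 3268)) = Mul(-4598, Add(1297, 3268)) = Mul(-4598, 4565) = -20989870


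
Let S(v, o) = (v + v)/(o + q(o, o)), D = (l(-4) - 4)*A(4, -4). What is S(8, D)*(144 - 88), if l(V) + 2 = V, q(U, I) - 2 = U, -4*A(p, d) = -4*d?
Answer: 448/41 ≈ 10.927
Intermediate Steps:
A(p, d) = d (A(p, d) = -(-1)*d = d)
q(U, I) = 2 + U
l(V) = -2 + V
D = 40 (D = ((-2 - 4) - 4)*(-4) = (-6 - 4)*(-4) = -10*(-4) = 40)
S(v, o) = 2*v/(2 + 2*o) (S(v, o) = (v + v)/(o + (2 + o)) = (2*v)/(2 + 2*o) = 2*v/(2 + 2*o))
S(8, D)*(144 - 88) = (8/(1 + 40))*(144 - 88) = (8/41)*56 = 448/41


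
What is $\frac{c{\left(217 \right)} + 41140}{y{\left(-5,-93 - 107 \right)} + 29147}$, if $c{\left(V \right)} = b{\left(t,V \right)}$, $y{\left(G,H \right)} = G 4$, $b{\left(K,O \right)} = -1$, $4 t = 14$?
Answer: $\frac{1959}{1387} \approx 1.4124$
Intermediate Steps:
$t = \frac{7}{2}$ ($t = \frac{1}{4} \cdot 14 = \frac{7}{2} \approx 3.5$)
$y{\left(G,H \right)} = 4 G$
$c{\left(V \right)} = -1$
$\frac{c{\left(217 \right)} + 41140}{y{\left(-5,-93 - 107 \right)} + 29147} = \frac{-1 + 41140}{4 \left(-5\right) + 29147} = \frac{41139}{-20 + 29147} = \frac{41139}{29127} = 41139 \cdot \frac{1}{29127} = \frac{1959}{1387}$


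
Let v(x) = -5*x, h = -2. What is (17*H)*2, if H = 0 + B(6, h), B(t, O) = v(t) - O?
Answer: -952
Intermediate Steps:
B(t, O) = -O - 5*t (B(t, O) = -5*t - O = -O - 5*t)
H = -28 (H = 0 + (-1*(-2) - 5*6) = 0 + (2 - 30) = 0 - 28 = -28)
(17*H)*2 = (17*(-28))*2 = -476*2 = -952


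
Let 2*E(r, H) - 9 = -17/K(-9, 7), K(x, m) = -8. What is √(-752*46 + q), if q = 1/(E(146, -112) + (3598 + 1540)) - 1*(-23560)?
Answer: 18*I*√230609526114/82297 ≈ 105.03*I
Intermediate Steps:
E(r, H) = 89/16 (E(r, H) = 9/2 + (-17/(-8))/2 = 9/2 + (-17*(-⅛))/2 = 9/2 + (½)*(17/8) = 9/2 + 17/16 = 89/16)
q = 1938917336/82297 (q = 1/(89/16 + (3598 + 1540)) - 1*(-23560) = 1/(89/16 + 5138) + 23560 = 1/(82297/16) + 23560 = 16/82297 + 23560 = 1938917336/82297 ≈ 23560.)
√(-752*46 + q) = √(-752*46 + 1938917336/82297) = √(-34592 + 1938917336/82297) = √(-907900488/82297) = 18*I*√230609526114/82297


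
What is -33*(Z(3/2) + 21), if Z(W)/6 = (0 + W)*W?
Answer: -2277/2 ≈ -1138.5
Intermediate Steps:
Z(W) = 6*W² (Z(W) = 6*((0 + W)*W) = 6*(W*W) = 6*W²)
-33*(Z(3/2) + 21) = -33*(6*(3/2)² + 21) = -33*(6*(9/4) + 21) = -33*(27/2 + 21) = -33*69/2 = -2277/2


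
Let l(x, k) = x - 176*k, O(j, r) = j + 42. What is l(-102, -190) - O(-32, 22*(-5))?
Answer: 33328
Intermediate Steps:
O(j, r) = 42 + j
l(-102, -190) - O(-32, 22*(-5)) = (-102 - 176*(-190)) - (42 - 32) = (-102 + 33440) - 1*10 = 33338 - 10 = 33328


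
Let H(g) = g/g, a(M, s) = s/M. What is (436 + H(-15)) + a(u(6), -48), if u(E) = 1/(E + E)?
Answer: -139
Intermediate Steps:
u(E) = 1/(2*E)
H(g) = 1
(436 + H(-15)) + a(u(6), -48) = (436 + 1) - 48/((½)/6) = 437 - 48/((½)*(⅙)) = 437 - 48/1/12 = 437 - 48*12 = 437 - 576 = -139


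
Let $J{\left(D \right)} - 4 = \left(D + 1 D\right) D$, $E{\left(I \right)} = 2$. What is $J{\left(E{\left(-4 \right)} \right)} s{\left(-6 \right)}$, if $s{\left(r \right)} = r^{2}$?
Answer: $432$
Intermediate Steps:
$J{\left(D \right)} = 4 + 2 D^{2}$ ($J{\left(D \right)} = 4 + \left(D + 1 D\right) D = 4 + \left(D + D\right) D = 4 + 2 D D = 4 + 2 D^{2}$)
$J{\left(E{\left(-4 \right)} \right)} s{\left(-6 \right)} = \left(4 + 2 \cdot 2^{2}\right) \left(-6\right)^{2} = \left(4 + 2 \cdot 4\right) 36 = \left(4 + 8\right) 36 = 12 \cdot 36 = 432$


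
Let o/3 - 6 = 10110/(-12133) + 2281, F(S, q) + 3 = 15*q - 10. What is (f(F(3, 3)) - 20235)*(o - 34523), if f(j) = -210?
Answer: 6862433272320/12133 ≈ 5.6560e+8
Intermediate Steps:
F(S, q) = -13 + 15*q (F(S, q) = -3 + (15*q - 10) = -3 + (-10 + 15*q) = -13 + 15*q)
o = 83214183/12133 (o = 18 + 3*(10110/(-12133) + 2281) = 18 + 3*(10110*(-1/12133) + 2281) = 18 + 3*(-10110/12133 + 2281) = 18 + 3*(27665263/12133) = 18 + 82995789/12133 = 83214183/12133 ≈ 6858.5)
(f(F(3, 3)) - 20235)*(o - 34523) = (-210 - 20235)*(83214183/12133 - 34523) = -20445*(-335653376/12133) = 6862433272320/12133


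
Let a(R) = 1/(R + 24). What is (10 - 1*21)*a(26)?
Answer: -11/50 ≈ -0.22000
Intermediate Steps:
a(R) = 1/(24 + R)
(10 - 1*21)*a(26) = (10 - 1*21)/(24 + 26) = (10 - 21)/50 = -11*1/50 = -11/50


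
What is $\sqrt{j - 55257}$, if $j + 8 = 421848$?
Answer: $\sqrt{366583} \approx 605.46$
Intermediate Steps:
$j = 421840$ ($j = -8 + 421848 = 421840$)
$\sqrt{j - 55257} = \sqrt{421840 - 55257} = \sqrt{366583}$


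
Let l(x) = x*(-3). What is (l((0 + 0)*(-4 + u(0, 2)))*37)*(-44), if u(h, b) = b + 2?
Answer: 0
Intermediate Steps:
u(h, b) = 2 + b
l(x) = -3*x
(l((0 + 0)*(-4 + u(0, 2)))*37)*(-44) = (-3*(0 + 0)*(-4 + (2 + 2))*37)*(-44) = (-0*(-4 + 4)*37)*(-44) = (-0*0*37)*(-44) = (-3*0*37)*(-44) = (0*37)*(-44) = 0*(-44) = 0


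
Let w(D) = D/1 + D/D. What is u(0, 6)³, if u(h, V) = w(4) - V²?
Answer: -29791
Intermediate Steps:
w(D) = 1 + D (w(D) = D*1 + 1 = D + 1 = 1 + D)
u(h, V) = 5 - V² (u(h, V) = (1 + 4) - V² = 5 - V²)
u(0, 6)³ = (5 - 1*6²)³ = (5 - 1*36)³ = (5 - 36)³ = (-31)³ = -29791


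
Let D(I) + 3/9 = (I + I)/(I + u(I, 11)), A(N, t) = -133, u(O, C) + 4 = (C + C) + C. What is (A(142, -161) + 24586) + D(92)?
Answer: 8876870/363 ≈ 24454.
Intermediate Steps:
u(O, C) = -4 + 3*C (u(O, C) = -4 + ((C + C) + C) = -4 + (2*C + C) = -4 + 3*C)
D(I) = -⅓ + 2*I/(29 + I) (D(I) = -⅓ + (I + I)/(I + (-4 + 3*11)) = -⅓ + (2*I)/(I + (-4 + 33)) = -⅓ + (2*I)/(I + 29) = -⅓ + (2*I)/(29 + I) = -⅓ + 2*I/(29 + I))
(A(142, -161) + 24586) + D(92) = (-133 + 24586) + (-29 + 5*92)/(3*(29 + 92)) = 24453 + (⅓)*(-29 + 460)/121 = 24453 + (⅓)*(1/121)*431 = 24453 + 431/363 = 8876870/363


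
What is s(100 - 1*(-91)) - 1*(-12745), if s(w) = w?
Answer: 12936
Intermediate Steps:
s(100 - 1*(-91)) - 1*(-12745) = (100 - 1*(-91)) - 1*(-12745) = (100 + 91) + 12745 = 191 + 12745 = 12936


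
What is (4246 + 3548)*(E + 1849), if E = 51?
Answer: 14808600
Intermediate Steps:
(4246 + 3548)*(E + 1849) = (4246 + 3548)*(51 + 1849) = 7794*1900 = 14808600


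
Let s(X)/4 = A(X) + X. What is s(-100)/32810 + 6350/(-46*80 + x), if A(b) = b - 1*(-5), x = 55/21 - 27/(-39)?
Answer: -2883034479/1646628908 ≈ -1.7509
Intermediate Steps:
x = 904/273 (x = 55*(1/21) - 27*(-1/39) = 55/21 + 9/13 = 904/273 ≈ 3.3114)
A(b) = 5 + b (A(b) = b + 5 = 5 + b)
s(X) = 20 + 8*X (s(X) = 4*((5 + X) + X) = 4*(5 + 2*X) = 20 + 8*X)
s(-100)/32810 + 6350/(-46*80 + x) = (20 + 8*(-100))/32810 + 6350/(-46*80 + 904/273) = (20 - 800)*(1/32810) + 6350/(-3680 + 904/273) = -780*1/32810 + 6350/(-1003736/273) = -78/3281 + 6350*(-273/1003736) = -78/3281 - 866775/501868 = -2883034479/1646628908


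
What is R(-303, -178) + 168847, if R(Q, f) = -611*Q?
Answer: 353980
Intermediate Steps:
R(-303, -178) + 168847 = -611*(-303) + 168847 = 185133 + 168847 = 353980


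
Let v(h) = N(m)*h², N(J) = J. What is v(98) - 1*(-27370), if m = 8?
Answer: 104202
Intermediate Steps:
v(h) = 8*h²
v(98) - 1*(-27370) = 8*98² - 1*(-27370) = 8*9604 + 27370 = 76832 + 27370 = 104202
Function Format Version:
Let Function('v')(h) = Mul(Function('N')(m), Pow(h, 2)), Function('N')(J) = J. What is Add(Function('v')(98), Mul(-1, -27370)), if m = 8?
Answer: 104202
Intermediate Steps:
Function('v')(h) = Mul(8, Pow(h, 2))
Add(Function('v')(98), Mul(-1, -27370)) = Add(Mul(8, Pow(98, 2)), Mul(-1, -27370)) = Add(Mul(8, 9604), 27370) = Add(76832, 27370) = 104202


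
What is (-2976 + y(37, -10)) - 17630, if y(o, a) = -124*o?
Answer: -25194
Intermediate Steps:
(-2976 + y(37, -10)) - 17630 = (-2976 - 124*37) - 17630 = (-2976 - 4588) - 17630 = -7564 - 17630 = -25194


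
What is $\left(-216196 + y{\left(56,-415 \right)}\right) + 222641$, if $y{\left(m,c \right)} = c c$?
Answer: $178670$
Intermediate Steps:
$y{\left(m,c \right)} = c^{2}$
$\left(-216196 + y{\left(56,-415 \right)}\right) + 222641 = \left(-216196 + \left(-415\right)^{2}\right) + 222641 = \left(-216196 + 172225\right) + 222641 = -43971 + 222641 = 178670$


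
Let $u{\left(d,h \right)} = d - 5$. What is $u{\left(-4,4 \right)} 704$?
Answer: $-6336$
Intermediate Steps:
$u{\left(d,h \right)} = -5 + d$
$u{\left(-4,4 \right)} 704 = \left(-5 - 4\right) 704 = \left(-9\right) 704 = -6336$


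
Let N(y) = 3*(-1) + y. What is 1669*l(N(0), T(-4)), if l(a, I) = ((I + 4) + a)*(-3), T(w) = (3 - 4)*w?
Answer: -25035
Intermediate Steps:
T(w) = -w
N(y) = -3 + y
l(a, I) = -12 - 3*I - 3*a (l(a, I) = ((4 + I) + a)*(-3) = (4 + I + a)*(-3) = -12 - 3*I - 3*a)
1669*l(N(0), T(-4)) = 1669*(-12 - (-3)*(-4) - 3*(-3 + 0)) = 1669*(-12 - 3*4 - 3*(-3)) = 1669*(-12 - 12 + 9) = 1669*(-15) = -25035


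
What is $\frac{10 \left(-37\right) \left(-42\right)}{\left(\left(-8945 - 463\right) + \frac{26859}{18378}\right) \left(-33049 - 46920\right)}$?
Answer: $\frac{2719944}{131662001197} \approx 2.0659 \cdot 10^{-5}$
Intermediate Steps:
$\frac{10 \left(-37\right) \left(-42\right)}{\left(\left(-8945 - 463\right) + \frac{26859}{18378}\right) \left(-33049 - 46920\right)} = \frac{\left(-370\right) \left(-42\right)}{\left(\left(-8945 - 463\right) + 26859 \cdot \frac{1}{18378}\right) \left(-79969\right)} = \frac{15540}{\left(-9408 + \frac{8953}{6126}\right) \left(-79969\right)} = \frac{15540}{\left(- \frac{57624455}{6126}\right) \left(-79969\right)} = \frac{15540}{\frac{4608170041895}{6126}} = 15540 \cdot \frac{6126}{4608170041895} = \frac{2719944}{131662001197}$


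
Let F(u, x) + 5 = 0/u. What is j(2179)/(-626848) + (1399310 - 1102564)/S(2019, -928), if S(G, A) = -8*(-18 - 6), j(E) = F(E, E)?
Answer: 363309839/235068 ≈ 1545.6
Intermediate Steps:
F(u, x) = -5 (F(u, x) = -5 + 0/u = -5 + 0 = -5)
j(E) = -5
S(G, A) = 192 (S(G, A) = -8*(-24) = 192)
j(2179)/(-626848) + (1399310 - 1102564)/S(2019, -928) = -5/(-626848) + (1399310 - 1102564)/192 = -5*(-1/626848) + 296746*(1/192) = 5/626848 + 148373/96 = 363309839/235068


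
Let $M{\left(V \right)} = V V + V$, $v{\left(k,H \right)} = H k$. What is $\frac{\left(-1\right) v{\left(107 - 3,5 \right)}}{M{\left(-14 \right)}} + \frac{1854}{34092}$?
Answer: $- \frac{37159}{13258} \approx -2.8028$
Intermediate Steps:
$M{\left(V \right)} = V + V^{2}$ ($M{\left(V \right)} = V^{2} + V = V + V^{2}$)
$\frac{\left(-1\right) v{\left(107 - 3,5 \right)}}{M{\left(-14 \right)}} + \frac{1854}{34092} = \frac{\left(-1\right) 5 \left(107 - 3\right)}{\left(-14\right) \left(1 - 14\right)} + \frac{1854}{34092} = \frac{\left(-1\right) 5 \left(107 - 3\right)}{\left(-14\right) \left(-13\right)} + 1854 \cdot \frac{1}{34092} = \frac{\left(-1\right) 5 \cdot 104}{182} + \frac{103}{1894} = \left(-1\right) 520 \cdot \frac{1}{182} + \frac{103}{1894} = \left(-520\right) \frac{1}{182} + \frac{103}{1894} = - \frac{20}{7} + \frac{103}{1894} = - \frac{37159}{13258}$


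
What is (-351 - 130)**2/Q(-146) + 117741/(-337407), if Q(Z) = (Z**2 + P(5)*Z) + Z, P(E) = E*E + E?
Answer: 25361983179/1888354510 ≈ 13.431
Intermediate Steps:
P(E) = E + E**2 (P(E) = E**2 + E = E + E**2)
Q(Z) = Z**2 + 31*Z (Q(Z) = (Z**2 + (5*(1 + 5))*Z) + Z = (Z**2 + (5*6)*Z) + Z = (Z**2 + 30*Z) + Z = Z**2 + 31*Z)
(-351 - 130)**2/Q(-146) + 117741/(-337407) = (-351 - 130)**2/((-146*(31 - 146))) + 117741/(-337407) = (-481)**2/((-146*(-115))) + 117741*(-1/337407) = 231361/16790 - 39247/112469 = 25361983179/1888354510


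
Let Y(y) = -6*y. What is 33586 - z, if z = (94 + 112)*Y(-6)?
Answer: 26170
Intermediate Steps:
z = 7416 (z = (94 + 112)*(-6*(-6)) = 206*36 = 7416)
33586 - z = 33586 - 1*7416 = 33586 - 7416 = 26170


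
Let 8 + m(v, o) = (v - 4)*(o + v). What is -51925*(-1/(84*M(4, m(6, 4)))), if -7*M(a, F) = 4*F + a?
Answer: -51925/624 ≈ -83.213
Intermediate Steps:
m(v, o) = -8 + (-4 + v)*(o + v) (m(v, o) = -8 + (v - 4)*(o + v) = -8 + (-4 + v)*(o + v))
M(a, F) = -4*F/7 - a/7 (M(a, F) = -(4*F + a)/7 = -(a + 4*F)/7 = -4*F/7 - a/7)
-51925*(-1/(84*M(4, m(6, 4)))) = -51925*(-1/(84*(-4*(-8 + 6**2 - 4*4 - 4*6 + 4*6)/7 - 1/7*4))) = -51925*(-1/(84*(-4*(-8 + 36 - 16 - 24 + 24)/7 - 4/7))) = -51925*(-1/(84*(-4/7*12 - 4/7))) = -51925*(-1/(84*(-48/7 - 4/7))) = -51925/(-12*(-52/7)*7) = -51925/((624/7)*7) = -51925/624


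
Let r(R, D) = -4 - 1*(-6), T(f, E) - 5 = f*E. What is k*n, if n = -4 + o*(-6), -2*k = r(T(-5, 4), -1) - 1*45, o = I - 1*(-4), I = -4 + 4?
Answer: -602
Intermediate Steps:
I = 0
o = 4 (o = 0 - 1*(-4) = 0 + 4 = 4)
T(f, E) = 5 + E*f (T(f, E) = 5 + f*E = 5 + E*f)
r(R, D) = 2 (r(R, D) = -4 + 6 = 2)
k = 43/2 (k = -(2 - 1*45)/2 = -(2 - 45)/2 = -1/2*(-43) = 43/2 ≈ 21.500)
n = -28 (n = -4 + 4*(-6) = -4 - 24 = -28)
k*n = (43/2)*(-28) = -602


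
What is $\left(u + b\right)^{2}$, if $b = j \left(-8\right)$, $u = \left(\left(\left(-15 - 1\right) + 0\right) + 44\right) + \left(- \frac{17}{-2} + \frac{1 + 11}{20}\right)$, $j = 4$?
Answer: $\frac{2601}{100} \approx 26.01$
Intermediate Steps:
$u = \frac{371}{10}$ ($u = \left(\left(-16 + 0\right) + 44\right) + \left(\left(-17\right) \left(- \frac{1}{2}\right) + 12 \cdot \frac{1}{20}\right) = \left(-16 + 44\right) + \left(\frac{17}{2} + \frac{3}{5}\right) = 28 + \frac{91}{10} = \frac{371}{10} \approx 37.1$)
$b = -32$ ($b = 4 \left(-8\right) = -32$)
$\left(u + b\right)^{2} = \left(\frac{371}{10} - 32\right)^{2} = \left(\frac{51}{10}\right)^{2} = \frac{2601}{100}$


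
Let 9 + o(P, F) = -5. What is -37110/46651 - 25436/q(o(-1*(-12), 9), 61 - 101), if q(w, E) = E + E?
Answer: 295911509/933020 ≈ 317.15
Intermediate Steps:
o(P, F) = -14 (o(P, F) = -9 - 5 = -14)
q(w, E) = 2*E
-37110/46651 - 25436/q(o(-1*(-12), 9), 61 - 101) = -37110/46651 - 25436*1/(2*(61 - 101)) = -37110*1/46651 - 25436/(2*(-40)) = -37110/46651 - 25436/(-80) = -37110/46651 - 25436*(-1/80) = -37110/46651 + 6359/20 = 295911509/933020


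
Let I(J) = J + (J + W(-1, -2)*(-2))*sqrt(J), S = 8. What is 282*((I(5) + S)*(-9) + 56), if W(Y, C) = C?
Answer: -17202 - 22842*sqrt(5) ≈ -68278.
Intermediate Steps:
I(J) = J + sqrt(J)*(4 + J) (I(J) = J + (J - 2*(-2))*sqrt(J) = J + (J + 4)*sqrt(J) = J + (4 + J)*sqrt(J) = J + sqrt(J)*(4 + J))
282*((I(5) + S)*(-9) + 56) = 282*(((5 + 5**(3/2) + 4*sqrt(5)) + 8)*(-9) + 56) = 282*(((5 + 5*sqrt(5) + 4*sqrt(5)) + 8)*(-9) + 56) = 282*(((5 + 9*sqrt(5)) + 8)*(-9) + 56) = 282*((13 + 9*sqrt(5))*(-9) + 56) = 282*((-117 - 81*sqrt(5)) + 56) = 282*(-61 - 81*sqrt(5)) = -17202 - 22842*sqrt(5)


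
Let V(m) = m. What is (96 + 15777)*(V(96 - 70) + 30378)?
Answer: 482602692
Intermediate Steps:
(96 + 15777)*(V(96 - 70) + 30378) = (96 + 15777)*((96 - 70) + 30378) = 15873*(26 + 30378) = 15873*30404 = 482602692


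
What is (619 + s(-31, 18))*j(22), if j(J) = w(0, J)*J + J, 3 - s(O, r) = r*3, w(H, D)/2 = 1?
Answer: 37488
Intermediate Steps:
w(H, D) = 2 (w(H, D) = 2*1 = 2)
s(O, r) = 3 - 3*r (s(O, r) = 3 - r*3 = 3 - 3*r)
j(J) = 3*J (j(J) = 2*J + J = 3*J)
(619 + s(-31, 18))*j(22) = (619 + (3 - 3*18))*(3*22) = (619 + (3 - 54))*66 = (619 - 51)*66 = 568*66 = 37488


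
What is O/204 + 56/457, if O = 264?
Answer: 11006/7769 ≈ 1.4167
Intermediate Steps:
O/204 + 56/457 = 264/204 + 56/457 = 264*(1/204) + 56*(1/457) = 22/17 + 56/457 = 11006/7769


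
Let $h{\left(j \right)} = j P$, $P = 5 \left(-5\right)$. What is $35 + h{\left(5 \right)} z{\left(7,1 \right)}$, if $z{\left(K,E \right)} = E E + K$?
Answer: $-965$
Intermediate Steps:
$P = -25$
$z{\left(K,E \right)} = K + E^{2}$ ($z{\left(K,E \right)} = E^{2} + K = K + E^{2}$)
$h{\left(j \right)} = - 25 j$ ($h{\left(j \right)} = j \left(-25\right) = - 25 j$)
$35 + h{\left(5 \right)} z{\left(7,1 \right)} = 35 + \left(-25\right) 5 \left(7 + 1^{2}\right) = 35 - 125 \left(7 + 1\right) = 35 - 1000 = -965$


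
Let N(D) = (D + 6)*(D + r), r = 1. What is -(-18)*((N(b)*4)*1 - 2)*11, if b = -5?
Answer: -3564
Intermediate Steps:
N(D) = (1 + D)*(6 + D) (N(D) = (D + 6)*(D + 1) = (6 + D)*(1 + D) = (1 + D)*(6 + D))
-(-18)*((N(b)*4)*1 - 2)*11 = -(-18)*(((6 + (-5)² + 7*(-5))*4)*1 - 2)*11 = -(-18)*(((6 + 25 - 35)*4)*1 - 2)*11 = -(-18)*(-4*4*1 - 2)*11 = -(-18)*(-16*1 - 2)*11 = -(-18)*(-16 - 2)*11 = -(-18)*(-18)*11 = -9*36*11 = -324*11 = -3564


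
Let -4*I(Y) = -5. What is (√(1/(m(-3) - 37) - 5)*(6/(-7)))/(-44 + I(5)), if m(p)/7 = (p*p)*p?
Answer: 4*I*√255606/45087 ≈ 0.044853*I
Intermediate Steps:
I(Y) = 5/4 (I(Y) = -¼*(-5) = 5/4)
m(p) = 7*p³ (m(p) = 7*((p*p)*p) = 7*(p²*p) = 7*p³)
(√(1/(m(-3) - 37) - 5)*(6/(-7)))/(-44 + I(5)) = (√(1/(7*(-3)³ - 37) - 5)*(6/(-7)))/(-44 + 5/4) = (√(1/(7*(-27) - 37) - 5)*(6*(-⅐)))/(-171/4) = (√(1/(-189 - 37) - 5)*(-6/7))*(-4/171) = (√(1/(-226) - 5)*(-6/7))*(-4/171) = (√(-1/226 - 5)*(-6/7))*(-4/171) = (√(-1131/226)*(-6/7))*(-4/171) = ((I*√255606/226)*(-6/7))*(-4/171) = -3*I*√255606/791*(-4/171) = 4*I*√255606/45087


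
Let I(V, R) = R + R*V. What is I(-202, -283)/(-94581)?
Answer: -18961/31527 ≈ -0.60142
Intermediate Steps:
I(-202, -283)/(-94581) = -283*(1 - 202)/(-94581) = -283*(-201)*(-1/94581) = 56883*(-1/94581) = -18961/31527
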